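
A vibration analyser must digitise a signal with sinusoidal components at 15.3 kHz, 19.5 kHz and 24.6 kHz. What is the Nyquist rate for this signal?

49.2 kHz

Highest-frequency component: 24.6 kHz.
Nyquist rate = 2 × 24.6 kHz = 49.2 kHz.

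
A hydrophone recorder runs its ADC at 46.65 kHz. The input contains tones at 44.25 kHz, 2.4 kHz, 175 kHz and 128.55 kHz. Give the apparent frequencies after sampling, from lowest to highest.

2.4 kHz, 11.4 kHz, 11.6 kHz

fs/2 = 23.325 kHz.
44.25 kHz > fs/2 = 23.325 kHz, folds to fs − 44.25 kHz = 2.4 kHz.
2.4 kHz ≤ fs/2 = 23.325 kHz, passes unchanged.
175 kHz mod fs = 35.05 kHz.
35.05 kHz > fs/2 = 23.325 kHz, folds to fs − 35.05 kHz = 11.6 kHz.
128.55 kHz mod fs = 35.25 kHz.
35.25 kHz > fs/2 = 23.325 kHz, folds to fs − 35.25 kHz = 11.4 kHz.
Distinct values: {2.4 kHz, 11.4 kHz, 11.6 kHz}.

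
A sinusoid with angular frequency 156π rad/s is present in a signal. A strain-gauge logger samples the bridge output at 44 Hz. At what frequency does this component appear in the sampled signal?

ω = 156π rad/s → f = ω/(2π) = 78 Hz.
78 Hz mod fs = 34 Hz.
34 Hz > fs/2 = 22 Hz, folds to fs − 34 Hz = 10 Hz.

10 Hz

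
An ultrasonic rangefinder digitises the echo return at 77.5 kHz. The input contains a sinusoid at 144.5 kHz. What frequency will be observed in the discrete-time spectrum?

144.5 kHz mod fs = 67 kHz.
67 kHz > fs/2 = 38.75 kHz, folds to fs − 67 kHz = 10.5 kHz.

10.5 kHz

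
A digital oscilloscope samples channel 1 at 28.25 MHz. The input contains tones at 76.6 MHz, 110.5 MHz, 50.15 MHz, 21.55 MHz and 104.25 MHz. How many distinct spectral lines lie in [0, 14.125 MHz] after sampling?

fs/2 = 14.125 MHz.
76.6 MHz mod fs = 20.1 MHz.
20.1 MHz > fs/2 = 14.125 MHz, folds to fs − 20.1 MHz = 8.15 MHz.
110.5 MHz mod fs = 25.75 MHz.
25.75 MHz > fs/2 = 14.125 MHz, folds to fs − 25.75 MHz = 2.5 MHz.
50.15 MHz mod fs = 21.9 MHz.
21.9 MHz > fs/2 = 14.125 MHz, folds to fs − 21.9 MHz = 6.35 MHz.
21.55 MHz > fs/2 = 14.125 MHz, folds to fs − 21.55 MHz = 6.7 MHz.
104.25 MHz mod fs = 19.5 MHz.
19.5 MHz > fs/2 = 14.125 MHz, folds to fs − 19.5 MHz = 8.75 MHz.
Distinct values: {2.5 MHz, 6.35 MHz, 6.7 MHz, 8.15 MHz, 8.75 MHz} → 5.

5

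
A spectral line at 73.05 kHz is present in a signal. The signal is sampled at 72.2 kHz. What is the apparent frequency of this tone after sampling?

0.85 kHz

73.05 kHz mod fs = 0.85 kHz.
0.85 kHz ≤ fs/2 = 36.1 kHz, appears at 0.85 kHz.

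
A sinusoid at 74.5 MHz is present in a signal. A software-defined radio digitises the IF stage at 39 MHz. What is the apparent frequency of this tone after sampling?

3.5 MHz

74.5 MHz mod fs = 35.5 MHz.
35.5 MHz > fs/2 = 19.5 MHz, folds to fs − 35.5 MHz = 3.5 MHz.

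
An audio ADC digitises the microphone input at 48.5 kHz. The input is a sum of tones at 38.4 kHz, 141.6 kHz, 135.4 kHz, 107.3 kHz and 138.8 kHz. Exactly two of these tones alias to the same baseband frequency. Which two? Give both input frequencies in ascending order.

38.4 kHz, 135.4 kHz

fs/2 = 24.25 kHz.
38.4 kHz > fs/2 = 24.25 kHz, folds to fs − 38.4 kHz = 10.1 kHz.
141.6 kHz mod fs = 44.6 kHz.
44.6 kHz > fs/2 = 24.25 kHz, folds to fs − 44.6 kHz = 3.9 kHz.
135.4 kHz mod fs = 38.4 kHz.
38.4 kHz > fs/2 = 24.25 kHz, folds to fs − 38.4 kHz = 10.1 kHz.
107.3 kHz mod fs = 10.3 kHz.
10.3 kHz ≤ fs/2 = 24.25 kHz, appears at 10.3 kHz.
138.8 kHz mod fs = 41.8 kHz.
41.8 kHz > fs/2 = 24.25 kHz, folds to fs − 41.8 kHz = 6.7 kHz.
38.4 kHz and 135.4 kHz both map to 10.1 kHz.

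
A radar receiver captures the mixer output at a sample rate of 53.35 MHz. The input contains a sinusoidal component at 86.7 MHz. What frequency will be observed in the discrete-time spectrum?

86.7 MHz mod fs = 33.35 MHz.
33.35 MHz > fs/2 = 26.675 MHz, folds to fs − 33.35 MHz = 20 MHz.

20 MHz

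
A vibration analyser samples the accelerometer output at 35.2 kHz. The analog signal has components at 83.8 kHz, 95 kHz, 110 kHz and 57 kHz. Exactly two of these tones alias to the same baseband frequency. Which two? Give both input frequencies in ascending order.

fs/2 = 17.6 kHz.
83.8 kHz mod fs = 13.4 kHz.
13.4 kHz ≤ fs/2 = 17.6 kHz, appears at 13.4 kHz.
95 kHz mod fs = 24.6 kHz.
24.6 kHz > fs/2 = 17.6 kHz, folds to fs − 24.6 kHz = 10.6 kHz.
110 kHz mod fs = 4.4 kHz.
4.4 kHz ≤ fs/2 = 17.6 kHz, appears at 4.4 kHz.
57 kHz mod fs = 21.8 kHz.
21.8 kHz > fs/2 = 17.6 kHz, folds to fs − 21.8 kHz = 13.4 kHz.
57 kHz and 83.8 kHz both map to 13.4 kHz.

57 kHz, 83.8 kHz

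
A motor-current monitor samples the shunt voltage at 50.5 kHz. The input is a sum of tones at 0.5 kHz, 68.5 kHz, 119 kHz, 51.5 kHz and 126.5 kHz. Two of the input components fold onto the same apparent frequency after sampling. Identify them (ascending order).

fs/2 = 25.25 kHz.
0.5 kHz ≤ fs/2 = 25.25 kHz, passes unchanged.
68.5 kHz mod fs = 18 kHz.
18 kHz ≤ fs/2 = 25.25 kHz, appears at 18 kHz.
119 kHz mod fs = 18 kHz.
18 kHz ≤ fs/2 = 25.25 kHz, appears at 18 kHz.
51.5 kHz mod fs = 1 kHz.
1 kHz ≤ fs/2 = 25.25 kHz, appears at 1 kHz.
126.5 kHz mod fs = 25.5 kHz.
25.5 kHz > fs/2 = 25.25 kHz, folds to fs − 25.5 kHz = 25 kHz.
68.5 kHz and 119 kHz both map to 18 kHz.

68.5 kHz, 119 kHz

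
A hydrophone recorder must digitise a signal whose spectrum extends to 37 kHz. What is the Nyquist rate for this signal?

Nyquist rate = 2 × 37 kHz = 74 kHz.

74 kHz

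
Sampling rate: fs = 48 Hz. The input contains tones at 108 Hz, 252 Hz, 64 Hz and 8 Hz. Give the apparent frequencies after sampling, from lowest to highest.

8 Hz, 12 Hz, 16 Hz

fs/2 = 24 Hz.
108 Hz mod fs = 12 Hz.
12 Hz ≤ fs/2 = 24 Hz, appears at 12 Hz.
252 Hz mod fs = 12 Hz.
12 Hz ≤ fs/2 = 24 Hz, appears at 12 Hz.
64 Hz mod fs = 16 Hz.
16 Hz ≤ fs/2 = 24 Hz, appears at 16 Hz.
8 Hz ≤ fs/2 = 24 Hz, passes unchanged.
Distinct values: {8 Hz, 12 Hz, 16 Hz}.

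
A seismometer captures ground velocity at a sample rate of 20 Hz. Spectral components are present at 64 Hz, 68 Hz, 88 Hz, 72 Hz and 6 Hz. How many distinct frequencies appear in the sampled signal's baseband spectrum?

3

fs/2 = 10 Hz.
64 Hz mod fs = 4 Hz.
4 Hz ≤ fs/2 = 10 Hz, appears at 4 Hz.
68 Hz mod fs = 8 Hz.
8 Hz ≤ fs/2 = 10 Hz, appears at 8 Hz.
88 Hz mod fs = 8 Hz.
8 Hz ≤ fs/2 = 10 Hz, appears at 8 Hz.
72 Hz mod fs = 12 Hz.
12 Hz > fs/2 = 10 Hz, folds to fs − 12 Hz = 8 Hz.
6 Hz ≤ fs/2 = 10 Hz, passes unchanged.
Distinct values: {4 Hz, 6 Hz, 8 Hz} → 3.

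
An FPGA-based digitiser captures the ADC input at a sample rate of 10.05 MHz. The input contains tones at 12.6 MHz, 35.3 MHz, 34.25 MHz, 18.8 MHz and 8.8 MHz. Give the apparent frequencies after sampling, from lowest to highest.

fs/2 = 5.025 MHz.
12.6 MHz mod fs = 2.55 MHz.
2.55 MHz ≤ fs/2 = 5.025 MHz, appears at 2.55 MHz.
35.3 MHz mod fs = 5.15 MHz.
5.15 MHz > fs/2 = 5.025 MHz, folds to fs − 5.15 MHz = 4.9 MHz.
34.25 MHz mod fs = 4.1 MHz.
4.1 MHz ≤ fs/2 = 5.025 MHz, appears at 4.1 MHz.
18.8 MHz mod fs = 8.75 MHz.
8.75 MHz > fs/2 = 5.025 MHz, folds to fs − 8.75 MHz = 1.3 MHz.
8.8 MHz > fs/2 = 5.025 MHz, folds to fs − 8.8 MHz = 1.25 MHz.
Distinct values: {1.25 MHz, 1.3 MHz, 2.55 MHz, 4.1 MHz, 4.9 MHz}.

1.25 MHz, 1.3 MHz, 2.55 MHz, 4.1 MHz, 4.9 MHz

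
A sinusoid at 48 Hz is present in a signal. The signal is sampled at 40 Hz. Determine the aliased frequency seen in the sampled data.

48 Hz mod fs = 8 Hz.
8 Hz ≤ fs/2 = 20 Hz, appears at 8 Hz.

8 Hz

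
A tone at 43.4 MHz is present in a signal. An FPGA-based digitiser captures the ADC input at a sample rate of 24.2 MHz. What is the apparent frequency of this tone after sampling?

5 MHz

43.4 MHz mod fs = 19.2 MHz.
19.2 MHz > fs/2 = 12.1 MHz, folds to fs − 19.2 MHz = 5 MHz.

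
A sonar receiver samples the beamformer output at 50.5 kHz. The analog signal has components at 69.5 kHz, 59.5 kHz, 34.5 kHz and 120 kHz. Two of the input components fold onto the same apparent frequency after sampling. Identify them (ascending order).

fs/2 = 25.25 kHz.
69.5 kHz mod fs = 19 kHz.
19 kHz ≤ fs/2 = 25.25 kHz, appears at 19 kHz.
59.5 kHz mod fs = 9 kHz.
9 kHz ≤ fs/2 = 25.25 kHz, appears at 9 kHz.
34.5 kHz > fs/2 = 25.25 kHz, folds to fs − 34.5 kHz = 16 kHz.
120 kHz mod fs = 19 kHz.
19 kHz ≤ fs/2 = 25.25 kHz, appears at 19 kHz.
69.5 kHz and 120 kHz both map to 19 kHz.

69.5 kHz, 120 kHz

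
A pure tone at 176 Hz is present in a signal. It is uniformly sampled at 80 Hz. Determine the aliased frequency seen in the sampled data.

176 Hz mod fs = 16 Hz.
16 Hz ≤ fs/2 = 40 Hz, appears at 16 Hz.

16 Hz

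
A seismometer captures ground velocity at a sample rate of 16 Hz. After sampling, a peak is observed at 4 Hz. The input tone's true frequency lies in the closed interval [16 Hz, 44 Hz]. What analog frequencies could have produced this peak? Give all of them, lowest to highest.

20 Hz, 28 Hz, 36 Hz, 44 Hz

Frequencies that alias to 4 Hz are k·fs ± 4 Hz for integer k ≥ 0.
k=0: 4 Hz.
k=1: 12 Hz, 20 Hz.
k=2: 28 Hz, 36 Hz.
k=3: 44 Hz, 52 Hz.
k=4: 60 Hz, 68 Hz.
Within [16 Hz, 44 Hz]: 20 Hz, 28 Hz, 36 Hz, 44 Hz.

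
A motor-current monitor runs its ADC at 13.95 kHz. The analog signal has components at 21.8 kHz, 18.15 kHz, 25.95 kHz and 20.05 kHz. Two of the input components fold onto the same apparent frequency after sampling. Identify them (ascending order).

20.05 kHz, 21.8 kHz

fs/2 = 6.975 kHz.
21.8 kHz mod fs = 7.85 kHz.
7.85 kHz > fs/2 = 6.975 kHz, folds to fs − 7.85 kHz = 6.1 kHz.
18.15 kHz mod fs = 4.2 kHz.
4.2 kHz ≤ fs/2 = 6.975 kHz, appears at 4.2 kHz.
25.95 kHz mod fs = 12 kHz.
12 kHz > fs/2 = 6.975 kHz, folds to fs − 12 kHz = 1.95 kHz.
20.05 kHz mod fs = 6.1 kHz.
6.1 kHz ≤ fs/2 = 6.975 kHz, appears at 6.1 kHz.
20.05 kHz and 21.8 kHz both map to 6.1 kHz.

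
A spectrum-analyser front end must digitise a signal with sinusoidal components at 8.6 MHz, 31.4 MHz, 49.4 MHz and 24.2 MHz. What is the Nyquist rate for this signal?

98.8 MHz

Highest-frequency component: 49.4 MHz.
Nyquist rate = 2 × 49.4 MHz = 98.8 MHz.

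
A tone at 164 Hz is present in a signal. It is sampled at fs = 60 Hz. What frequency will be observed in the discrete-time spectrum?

164 Hz mod fs = 44 Hz.
44 Hz > fs/2 = 30 Hz, folds to fs − 44 Hz = 16 Hz.

16 Hz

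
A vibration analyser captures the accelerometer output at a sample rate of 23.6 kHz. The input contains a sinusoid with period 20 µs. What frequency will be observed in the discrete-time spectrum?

2.8 kHz

T = 20 µs → f = 1/T = 50 kHz.
50 kHz mod fs = 2.8 kHz.
2.8 kHz ≤ fs/2 = 11.8 kHz, appears at 2.8 kHz.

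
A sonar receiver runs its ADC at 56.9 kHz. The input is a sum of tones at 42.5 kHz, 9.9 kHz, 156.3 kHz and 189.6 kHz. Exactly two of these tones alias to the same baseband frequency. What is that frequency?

fs/2 = 28.45 kHz.
42.5 kHz > fs/2 = 28.45 kHz, folds to fs − 42.5 kHz = 14.4 kHz.
9.9 kHz ≤ fs/2 = 28.45 kHz, passes unchanged.
156.3 kHz mod fs = 42.5 kHz.
42.5 kHz > fs/2 = 28.45 kHz, folds to fs − 42.5 kHz = 14.4 kHz.
189.6 kHz mod fs = 18.9 kHz.
18.9 kHz ≤ fs/2 = 28.45 kHz, appears at 18.9 kHz.
42.5 kHz and 156.3 kHz both map to 14.4 kHz.

14.4 kHz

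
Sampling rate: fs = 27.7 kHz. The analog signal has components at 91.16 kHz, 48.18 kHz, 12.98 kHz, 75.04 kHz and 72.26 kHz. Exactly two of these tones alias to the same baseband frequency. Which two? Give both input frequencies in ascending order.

fs/2 = 13.85 kHz.
91.16 kHz mod fs = 8.06 kHz.
8.06 kHz ≤ fs/2 = 13.85 kHz, appears at 8.06 kHz.
48.18 kHz mod fs = 20.48 kHz.
20.48 kHz > fs/2 = 13.85 kHz, folds to fs − 20.48 kHz = 7.22 kHz.
12.98 kHz ≤ fs/2 = 13.85 kHz, passes unchanged.
75.04 kHz mod fs = 19.64 kHz.
19.64 kHz > fs/2 = 13.85 kHz, folds to fs − 19.64 kHz = 8.06 kHz.
72.26 kHz mod fs = 16.86 kHz.
16.86 kHz > fs/2 = 13.85 kHz, folds to fs − 16.86 kHz = 10.84 kHz.
75.04 kHz and 91.16 kHz both map to 8.06 kHz.

75.04 kHz, 91.16 kHz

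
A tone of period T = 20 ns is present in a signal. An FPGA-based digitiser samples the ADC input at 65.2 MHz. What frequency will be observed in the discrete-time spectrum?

T = 20 ns → f = 1/T = 50 MHz.
50 MHz > fs/2 = 32.6 MHz, folds to fs − 50 MHz = 15.2 MHz.

15.2 MHz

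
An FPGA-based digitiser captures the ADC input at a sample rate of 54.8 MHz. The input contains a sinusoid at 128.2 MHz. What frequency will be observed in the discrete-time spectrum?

128.2 MHz mod fs = 18.6 MHz.
18.6 MHz ≤ fs/2 = 27.4 MHz, appears at 18.6 MHz.

18.6 MHz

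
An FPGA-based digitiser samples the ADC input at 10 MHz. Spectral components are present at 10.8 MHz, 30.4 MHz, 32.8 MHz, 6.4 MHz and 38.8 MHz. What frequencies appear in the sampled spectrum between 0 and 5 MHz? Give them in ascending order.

0.4 MHz, 0.8 MHz, 1.2 MHz, 2.8 MHz, 3.6 MHz

fs/2 = 5 MHz.
10.8 MHz mod fs = 0.8 MHz.
0.8 MHz ≤ fs/2 = 5 MHz, appears at 0.8 MHz.
30.4 MHz mod fs = 0.4 MHz.
0.4 MHz ≤ fs/2 = 5 MHz, appears at 0.4 MHz.
32.8 MHz mod fs = 2.8 MHz.
2.8 MHz ≤ fs/2 = 5 MHz, appears at 2.8 MHz.
6.4 MHz > fs/2 = 5 MHz, folds to fs − 6.4 MHz = 3.6 MHz.
38.8 MHz mod fs = 8.8 MHz.
8.8 MHz > fs/2 = 5 MHz, folds to fs − 8.8 MHz = 1.2 MHz.
Distinct values: {0.4 MHz, 0.8 MHz, 1.2 MHz, 2.8 MHz, 3.6 MHz}.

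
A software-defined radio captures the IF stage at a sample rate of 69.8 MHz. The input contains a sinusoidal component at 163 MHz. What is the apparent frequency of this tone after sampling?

163 MHz mod fs = 23.4 MHz.
23.4 MHz ≤ fs/2 = 34.9 MHz, appears at 23.4 MHz.

23.4 MHz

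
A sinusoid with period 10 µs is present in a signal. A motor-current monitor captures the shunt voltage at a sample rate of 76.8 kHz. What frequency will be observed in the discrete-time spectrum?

T = 10 µs → f = 1/T = 100 kHz.
100 kHz mod fs = 23.2 kHz.
23.2 kHz ≤ fs/2 = 38.4 kHz, appears at 23.2 kHz.

23.2 kHz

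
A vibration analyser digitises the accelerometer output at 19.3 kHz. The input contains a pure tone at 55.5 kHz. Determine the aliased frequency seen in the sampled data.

2.4 kHz

55.5 kHz mod fs = 16.9 kHz.
16.9 kHz > fs/2 = 9.65 kHz, folds to fs − 16.9 kHz = 2.4 kHz.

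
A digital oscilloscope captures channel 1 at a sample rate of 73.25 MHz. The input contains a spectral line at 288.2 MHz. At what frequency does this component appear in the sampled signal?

288.2 MHz mod fs = 68.45 MHz.
68.45 MHz > fs/2 = 36.625 MHz, folds to fs − 68.45 MHz = 4.8 MHz.

4.8 MHz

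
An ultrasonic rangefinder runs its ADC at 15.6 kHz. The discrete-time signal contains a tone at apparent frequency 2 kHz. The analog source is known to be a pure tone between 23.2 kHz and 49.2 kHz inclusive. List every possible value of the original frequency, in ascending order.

29.2 kHz, 33.2 kHz, 44.8 kHz, 48.8 kHz

Frequencies that alias to 2 kHz are k·fs ± 2 kHz for integer k ≥ 0.
k=0: 2 kHz.
k=1: 13.6 kHz, 17.6 kHz.
k=2: 29.2 kHz, 33.2 kHz.
k=3: 44.8 kHz, 48.8 kHz.
k=4: 60.4 kHz, 64.4 kHz.
Within [23.2 kHz, 49.2 kHz]: 29.2 kHz, 33.2 kHz, 44.8 kHz, 48.8 kHz.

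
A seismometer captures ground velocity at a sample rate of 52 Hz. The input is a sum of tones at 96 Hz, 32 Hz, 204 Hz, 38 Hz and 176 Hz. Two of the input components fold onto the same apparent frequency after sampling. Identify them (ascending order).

fs/2 = 26 Hz.
96 Hz mod fs = 44 Hz.
44 Hz > fs/2 = 26 Hz, folds to fs − 44 Hz = 8 Hz.
32 Hz > fs/2 = 26 Hz, folds to fs − 32 Hz = 20 Hz.
204 Hz mod fs = 48 Hz.
48 Hz > fs/2 = 26 Hz, folds to fs − 48 Hz = 4 Hz.
38 Hz > fs/2 = 26 Hz, folds to fs − 38 Hz = 14 Hz.
176 Hz mod fs = 20 Hz.
20 Hz ≤ fs/2 = 26 Hz, appears at 20 Hz.
32 Hz and 176 Hz both map to 20 Hz.

32 Hz, 176 Hz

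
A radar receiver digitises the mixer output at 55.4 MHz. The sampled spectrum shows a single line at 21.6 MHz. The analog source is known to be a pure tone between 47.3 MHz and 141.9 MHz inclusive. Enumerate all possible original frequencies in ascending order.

77 MHz, 89.2 MHz, 132.4 MHz

Frequencies that alias to 21.6 MHz are k·fs ± 21.6 MHz for integer k ≥ 0.
k=0: 21.6 MHz.
k=1: 33.8 MHz, 77 MHz.
k=2: 89.2 MHz, 132.4 MHz.
k=3: 144.6 MHz, 187.8 MHz.
Within [47.3 MHz, 141.9 MHz]: 77 MHz, 89.2 MHz, 132.4 MHz.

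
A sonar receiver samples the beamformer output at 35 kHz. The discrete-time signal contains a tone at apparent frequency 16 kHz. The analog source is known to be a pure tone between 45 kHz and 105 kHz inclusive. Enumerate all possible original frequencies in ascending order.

Frequencies that alias to 16 kHz are k·fs ± 16 kHz for integer k ≥ 0.
k=0: 16 kHz.
k=1: 19 kHz, 51 kHz.
k=2: 54 kHz, 86 kHz.
k=3: 89 kHz, 121 kHz.
k=4: 124 kHz, 156 kHz.
Within [45 kHz, 105 kHz]: 51 kHz, 54 kHz, 86 kHz, 89 kHz.

51 kHz, 54 kHz, 86 kHz, 89 kHz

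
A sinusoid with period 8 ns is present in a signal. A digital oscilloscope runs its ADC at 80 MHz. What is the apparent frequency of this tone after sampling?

35 MHz

T = 8 ns → f = 1/T = 125 MHz.
125 MHz mod fs = 45 MHz.
45 MHz > fs/2 = 40 MHz, folds to fs − 45 MHz = 35 MHz.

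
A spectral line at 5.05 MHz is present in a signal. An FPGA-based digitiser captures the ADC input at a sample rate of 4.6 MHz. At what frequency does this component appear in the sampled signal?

5.05 MHz mod fs = 0.45 MHz.
0.45 MHz ≤ fs/2 = 2.3 MHz, appears at 0.45 MHz.

0.45 MHz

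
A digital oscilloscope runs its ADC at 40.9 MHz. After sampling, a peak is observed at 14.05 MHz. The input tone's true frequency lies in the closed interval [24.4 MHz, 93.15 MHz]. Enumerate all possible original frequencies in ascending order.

Frequencies that alias to 14.05 MHz are k·fs ± 14.05 MHz for integer k ≥ 0.
k=0: 14.05 MHz.
k=1: 26.85 MHz, 54.95 MHz.
k=2: 67.75 MHz, 95.85 MHz.
k=3: 108.65 MHz, 136.75 MHz.
Within [24.4 MHz, 93.15 MHz]: 26.85 MHz, 54.95 MHz, 67.75 MHz.

26.85 MHz, 54.95 MHz, 67.75 MHz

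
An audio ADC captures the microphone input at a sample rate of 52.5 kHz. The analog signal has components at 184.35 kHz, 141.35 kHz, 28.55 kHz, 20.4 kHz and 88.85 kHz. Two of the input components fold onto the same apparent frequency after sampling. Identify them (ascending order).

fs/2 = 26.25 kHz.
184.35 kHz mod fs = 26.85 kHz.
26.85 kHz > fs/2 = 26.25 kHz, folds to fs − 26.85 kHz = 25.65 kHz.
141.35 kHz mod fs = 36.35 kHz.
36.35 kHz > fs/2 = 26.25 kHz, folds to fs − 36.35 kHz = 16.15 kHz.
28.55 kHz > fs/2 = 26.25 kHz, folds to fs − 28.55 kHz = 23.95 kHz.
20.4 kHz ≤ fs/2 = 26.25 kHz, passes unchanged.
88.85 kHz mod fs = 36.35 kHz.
36.35 kHz > fs/2 = 26.25 kHz, folds to fs − 36.35 kHz = 16.15 kHz.
88.85 kHz and 141.35 kHz both map to 16.15 kHz.

88.85 kHz, 141.35 kHz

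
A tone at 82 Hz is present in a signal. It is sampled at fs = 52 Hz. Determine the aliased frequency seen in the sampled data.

22 Hz

82 Hz mod fs = 30 Hz.
30 Hz > fs/2 = 26 Hz, folds to fs − 30 Hz = 22 Hz.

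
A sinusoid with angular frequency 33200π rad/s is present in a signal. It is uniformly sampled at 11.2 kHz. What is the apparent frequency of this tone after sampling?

5.4 kHz

ω = 33200π rad/s → f = ω/(2π) = 16600 Hz = 16.6 kHz.
16.6 kHz mod fs = 5.4 kHz.
5.4 kHz ≤ fs/2 = 5.6 kHz, appears at 5.4 kHz.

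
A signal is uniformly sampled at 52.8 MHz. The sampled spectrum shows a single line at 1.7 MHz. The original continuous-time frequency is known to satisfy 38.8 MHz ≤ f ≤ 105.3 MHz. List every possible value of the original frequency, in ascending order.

51.1 MHz, 54.5 MHz, 103.9 MHz

Frequencies that alias to 1.7 MHz are k·fs ± 1.7 MHz for integer k ≥ 0.
k=0: 1.7 MHz.
k=1: 51.1 MHz, 54.5 MHz.
k=2: 103.9 MHz, 107.3 MHz.
k=3: 156.7 MHz, 160.1 MHz.
Within [38.8 MHz, 105.3 MHz]: 51.1 MHz, 54.5 MHz, 103.9 MHz.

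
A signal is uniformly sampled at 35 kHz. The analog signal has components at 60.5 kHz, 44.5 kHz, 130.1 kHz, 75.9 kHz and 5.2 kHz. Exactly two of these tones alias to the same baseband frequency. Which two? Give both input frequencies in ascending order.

44.5 kHz, 60.5 kHz

fs/2 = 17.5 kHz.
60.5 kHz mod fs = 25.5 kHz.
25.5 kHz > fs/2 = 17.5 kHz, folds to fs − 25.5 kHz = 9.5 kHz.
44.5 kHz mod fs = 9.5 kHz.
9.5 kHz ≤ fs/2 = 17.5 kHz, appears at 9.5 kHz.
130.1 kHz mod fs = 25.1 kHz.
25.1 kHz > fs/2 = 17.5 kHz, folds to fs − 25.1 kHz = 9.9 kHz.
75.9 kHz mod fs = 5.9 kHz.
5.9 kHz ≤ fs/2 = 17.5 kHz, appears at 5.9 kHz.
5.2 kHz ≤ fs/2 = 17.5 kHz, passes unchanged.
44.5 kHz and 60.5 kHz both map to 9.5 kHz.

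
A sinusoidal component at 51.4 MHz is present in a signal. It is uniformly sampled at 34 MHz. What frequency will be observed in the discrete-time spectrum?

51.4 MHz mod fs = 17.4 MHz.
17.4 MHz > fs/2 = 17 MHz, folds to fs − 17.4 MHz = 16.6 MHz.

16.6 MHz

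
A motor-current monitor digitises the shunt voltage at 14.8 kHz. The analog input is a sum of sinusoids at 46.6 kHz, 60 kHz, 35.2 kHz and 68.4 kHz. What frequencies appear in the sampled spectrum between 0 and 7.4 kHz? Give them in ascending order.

0.8 kHz, 2.2 kHz, 5.6 kHz

fs/2 = 7.4 kHz.
46.6 kHz mod fs = 2.2 kHz.
2.2 kHz ≤ fs/2 = 7.4 kHz, appears at 2.2 kHz.
60 kHz mod fs = 0.8 kHz.
0.8 kHz ≤ fs/2 = 7.4 kHz, appears at 0.8 kHz.
35.2 kHz mod fs = 5.6 kHz.
5.6 kHz ≤ fs/2 = 7.4 kHz, appears at 5.6 kHz.
68.4 kHz mod fs = 9.2 kHz.
9.2 kHz > fs/2 = 7.4 kHz, folds to fs − 9.2 kHz = 5.6 kHz.
Distinct values: {0.8 kHz, 2.2 kHz, 5.6 kHz}.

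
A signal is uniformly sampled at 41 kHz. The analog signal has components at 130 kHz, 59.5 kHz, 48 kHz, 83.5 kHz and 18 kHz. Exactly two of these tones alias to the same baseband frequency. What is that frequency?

7 kHz

fs/2 = 20.5 kHz.
130 kHz mod fs = 7 kHz.
7 kHz ≤ fs/2 = 20.5 kHz, appears at 7 kHz.
59.5 kHz mod fs = 18.5 kHz.
18.5 kHz ≤ fs/2 = 20.5 kHz, appears at 18.5 kHz.
48 kHz mod fs = 7 kHz.
7 kHz ≤ fs/2 = 20.5 kHz, appears at 7 kHz.
83.5 kHz mod fs = 1.5 kHz.
1.5 kHz ≤ fs/2 = 20.5 kHz, appears at 1.5 kHz.
18 kHz ≤ fs/2 = 20.5 kHz, passes unchanged.
48 kHz and 130 kHz both map to 7 kHz.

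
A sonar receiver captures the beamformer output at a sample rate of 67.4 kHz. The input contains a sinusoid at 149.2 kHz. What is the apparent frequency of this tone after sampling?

149.2 kHz mod fs = 14.4 kHz.
14.4 kHz ≤ fs/2 = 33.7 kHz, appears at 14.4 kHz.

14.4 kHz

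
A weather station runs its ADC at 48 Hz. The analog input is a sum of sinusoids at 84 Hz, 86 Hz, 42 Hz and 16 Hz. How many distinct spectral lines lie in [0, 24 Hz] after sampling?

4

fs/2 = 24 Hz.
84 Hz mod fs = 36 Hz.
36 Hz > fs/2 = 24 Hz, folds to fs − 36 Hz = 12 Hz.
86 Hz mod fs = 38 Hz.
38 Hz > fs/2 = 24 Hz, folds to fs − 38 Hz = 10 Hz.
42 Hz > fs/2 = 24 Hz, folds to fs − 42 Hz = 6 Hz.
16 Hz ≤ fs/2 = 24 Hz, passes unchanged.
Distinct values: {6 Hz, 10 Hz, 12 Hz, 16 Hz} → 4.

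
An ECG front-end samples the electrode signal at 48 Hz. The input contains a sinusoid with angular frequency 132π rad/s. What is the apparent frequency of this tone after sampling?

ω = 132π rad/s → f = ω/(2π) = 66 Hz.
66 Hz mod fs = 18 Hz.
18 Hz ≤ fs/2 = 24 Hz, appears at 18 Hz.

18 Hz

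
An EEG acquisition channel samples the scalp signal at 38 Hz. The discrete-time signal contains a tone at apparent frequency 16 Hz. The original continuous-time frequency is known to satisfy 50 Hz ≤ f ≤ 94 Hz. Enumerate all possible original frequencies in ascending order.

Frequencies that alias to 16 Hz are k·fs ± 16 Hz for integer k ≥ 0.
k=0: 16 Hz.
k=1: 22 Hz, 54 Hz.
k=2: 60 Hz, 92 Hz.
k=3: 98 Hz, 130 Hz.
Within [50 Hz, 94 Hz]: 54 Hz, 60 Hz, 92 Hz.

54 Hz, 60 Hz, 92 Hz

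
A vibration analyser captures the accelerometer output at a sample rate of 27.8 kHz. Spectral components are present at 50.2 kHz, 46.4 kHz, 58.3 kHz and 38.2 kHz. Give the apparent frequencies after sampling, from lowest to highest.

fs/2 = 13.9 kHz.
50.2 kHz mod fs = 22.4 kHz.
22.4 kHz > fs/2 = 13.9 kHz, folds to fs − 22.4 kHz = 5.4 kHz.
46.4 kHz mod fs = 18.6 kHz.
18.6 kHz > fs/2 = 13.9 kHz, folds to fs − 18.6 kHz = 9.2 kHz.
58.3 kHz mod fs = 2.7 kHz.
2.7 kHz ≤ fs/2 = 13.9 kHz, appears at 2.7 kHz.
38.2 kHz mod fs = 10.4 kHz.
10.4 kHz ≤ fs/2 = 13.9 kHz, appears at 10.4 kHz.
Distinct values: {2.7 kHz, 5.4 kHz, 9.2 kHz, 10.4 kHz}.

2.7 kHz, 5.4 kHz, 9.2 kHz, 10.4 kHz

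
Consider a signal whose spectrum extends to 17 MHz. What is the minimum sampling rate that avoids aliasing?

Nyquist rate = 2 × 17 MHz = 34 MHz.

34 MHz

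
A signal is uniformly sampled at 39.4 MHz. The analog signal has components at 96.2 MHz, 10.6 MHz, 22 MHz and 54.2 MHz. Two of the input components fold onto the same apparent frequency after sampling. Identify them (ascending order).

fs/2 = 19.7 MHz.
96.2 MHz mod fs = 17.4 MHz.
17.4 MHz ≤ fs/2 = 19.7 MHz, appears at 17.4 MHz.
10.6 MHz ≤ fs/2 = 19.7 MHz, passes unchanged.
22 MHz > fs/2 = 19.7 MHz, folds to fs − 22 MHz = 17.4 MHz.
54.2 MHz mod fs = 14.8 MHz.
14.8 MHz ≤ fs/2 = 19.7 MHz, appears at 14.8 MHz.
22 MHz and 96.2 MHz both map to 17.4 MHz.

22 MHz, 96.2 MHz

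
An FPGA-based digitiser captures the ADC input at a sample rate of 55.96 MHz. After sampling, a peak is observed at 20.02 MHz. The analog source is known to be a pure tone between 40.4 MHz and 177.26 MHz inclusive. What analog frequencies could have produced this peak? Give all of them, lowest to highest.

75.98 MHz, 91.9 MHz, 131.94 MHz, 147.86 MHz

Frequencies that alias to 20.02 MHz are k·fs ± 20.02 MHz for integer k ≥ 0.
k=0: 20.02 MHz.
k=1: 35.94 MHz, 75.98 MHz.
k=2: 91.9 MHz, 131.94 MHz.
k=3: 147.86 MHz, 187.9 MHz.
k=4: 203.82 MHz, 243.86 MHz.
Within [40.4 MHz, 177.26 MHz]: 75.98 MHz, 91.9 MHz, 131.94 MHz, 147.86 MHz.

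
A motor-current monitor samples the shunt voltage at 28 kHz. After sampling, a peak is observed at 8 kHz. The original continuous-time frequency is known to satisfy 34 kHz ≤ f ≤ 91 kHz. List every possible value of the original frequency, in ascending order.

Frequencies that alias to 8 kHz are k·fs ± 8 kHz for integer k ≥ 0.
k=0: 8 kHz.
k=1: 20 kHz, 36 kHz.
k=2: 48 kHz, 64 kHz.
k=3: 76 kHz, 92 kHz.
k=4: 104 kHz, 120 kHz.
Within [34 kHz, 91 kHz]: 36 kHz, 48 kHz, 64 kHz, 76 kHz.

36 kHz, 48 kHz, 64 kHz, 76 kHz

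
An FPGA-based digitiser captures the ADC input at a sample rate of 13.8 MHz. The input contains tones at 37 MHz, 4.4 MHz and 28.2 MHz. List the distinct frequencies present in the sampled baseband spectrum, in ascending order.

0.6 MHz, 4.4 MHz

fs/2 = 6.9 MHz.
37 MHz mod fs = 9.4 MHz.
9.4 MHz > fs/2 = 6.9 MHz, folds to fs − 9.4 MHz = 4.4 MHz.
4.4 MHz ≤ fs/2 = 6.9 MHz, passes unchanged.
28.2 MHz mod fs = 0.6 MHz.
0.6 MHz ≤ fs/2 = 6.9 MHz, appears at 0.6 MHz.
Distinct values: {0.6 MHz, 4.4 MHz}.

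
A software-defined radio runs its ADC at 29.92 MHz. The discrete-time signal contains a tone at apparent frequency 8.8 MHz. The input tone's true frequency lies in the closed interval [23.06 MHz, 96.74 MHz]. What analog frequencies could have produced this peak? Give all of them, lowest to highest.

38.72 MHz, 51.04 MHz, 68.64 MHz, 80.96 MHz

Frequencies that alias to 8.8 MHz are k·fs ± 8.8 MHz for integer k ≥ 0.
k=0: 8.8 MHz.
k=1: 21.12 MHz, 38.72 MHz.
k=2: 51.04 MHz, 68.64 MHz.
k=3: 80.96 MHz, 98.56 MHz.
k=4: 110.88 MHz, 128.48 MHz.
Within [23.06 MHz, 96.74 MHz]: 38.72 MHz, 51.04 MHz, 68.64 MHz, 80.96 MHz.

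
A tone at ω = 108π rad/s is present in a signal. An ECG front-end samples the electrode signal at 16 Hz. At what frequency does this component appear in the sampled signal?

6 Hz

ω = 108π rad/s → f = ω/(2π) = 54 Hz.
54 Hz mod fs = 6 Hz.
6 Hz ≤ fs/2 = 8 Hz, appears at 6 Hz.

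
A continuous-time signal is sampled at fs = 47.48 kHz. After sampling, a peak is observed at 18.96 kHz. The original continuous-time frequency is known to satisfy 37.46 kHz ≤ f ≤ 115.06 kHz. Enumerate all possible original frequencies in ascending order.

Frequencies that alias to 18.96 kHz are k·fs ± 18.96 kHz for integer k ≥ 0.
k=0: 18.96 kHz.
k=1: 28.52 kHz, 66.44 kHz.
k=2: 76 kHz, 113.92 kHz.
k=3: 123.48 kHz, 161.4 kHz.
Within [37.46 kHz, 115.06 kHz]: 66.44 kHz, 76 kHz, 113.92 kHz.

66.44 kHz, 76 kHz, 113.92 kHz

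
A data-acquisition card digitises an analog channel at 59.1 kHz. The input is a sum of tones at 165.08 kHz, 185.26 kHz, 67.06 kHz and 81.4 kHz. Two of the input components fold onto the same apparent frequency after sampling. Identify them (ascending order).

67.06 kHz, 185.26 kHz

fs/2 = 29.55 kHz.
165.08 kHz mod fs = 46.88 kHz.
46.88 kHz > fs/2 = 29.55 kHz, folds to fs − 46.88 kHz = 12.22 kHz.
185.26 kHz mod fs = 7.96 kHz.
7.96 kHz ≤ fs/2 = 29.55 kHz, appears at 7.96 kHz.
67.06 kHz mod fs = 7.96 kHz.
7.96 kHz ≤ fs/2 = 29.55 kHz, appears at 7.96 kHz.
81.4 kHz mod fs = 22.3 kHz.
22.3 kHz ≤ fs/2 = 29.55 kHz, appears at 22.3 kHz.
67.06 kHz and 185.26 kHz both map to 7.96 kHz.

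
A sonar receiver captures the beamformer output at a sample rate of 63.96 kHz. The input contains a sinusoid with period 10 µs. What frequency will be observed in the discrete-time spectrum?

T = 10 µs → f = 1/T = 100 kHz.
100 kHz mod fs = 36.04 kHz.
36.04 kHz > fs/2 = 31.98 kHz, folds to fs − 36.04 kHz = 27.92 kHz.

27.92 kHz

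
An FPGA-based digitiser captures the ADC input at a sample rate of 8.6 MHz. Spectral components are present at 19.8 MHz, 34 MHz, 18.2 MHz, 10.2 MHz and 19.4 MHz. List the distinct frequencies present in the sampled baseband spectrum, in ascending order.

0.4 MHz, 1 MHz, 1.6 MHz, 2.2 MHz, 2.6 MHz

fs/2 = 4.3 MHz.
19.8 MHz mod fs = 2.6 MHz.
2.6 MHz ≤ fs/2 = 4.3 MHz, appears at 2.6 MHz.
34 MHz mod fs = 8.2 MHz.
8.2 MHz > fs/2 = 4.3 MHz, folds to fs − 8.2 MHz = 0.4 MHz.
18.2 MHz mod fs = 1 MHz.
1 MHz ≤ fs/2 = 4.3 MHz, appears at 1 MHz.
10.2 MHz mod fs = 1.6 MHz.
1.6 MHz ≤ fs/2 = 4.3 MHz, appears at 1.6 MHz.
19.4 MHz mod fs = 2.2 MHz.
2.2 MHz ≤ fs/2 = 4.3 MHz, appears at 2.2 MHz.
Distinct values: {0.4 MHz, 1 MHz, 1.6 MHz, 2.2 MHz, 2.6 MHz}.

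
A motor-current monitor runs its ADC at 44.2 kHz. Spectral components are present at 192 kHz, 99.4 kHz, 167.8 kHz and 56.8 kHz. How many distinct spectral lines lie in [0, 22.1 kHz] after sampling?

4

fs/2 = 22.1 kHz.
192 kHz mod fs = 15.2 kHz.
15.2 kHz ≤ fs/2 = 22.1 kHz, appears at 15.2 kHz.
99.4 kHz mod fs = 11 kHz.
11 kHz ≤ fs/2 = 22.1 kHz, appears at 11 kHz.
167.8 kHz mod fs = 35.2 kHz.
35.2 kHz > fs/2 = 22.1 kHz, folds to fs − 35.2 kHz = 9 kHz.
56.8 kHz mod fs = 12.6 kHz.
12.6 kHz ≤ fs/2 = 22.1 kHz, appears at 12.6 kHz.
Distinct values: {9 kHz, 11 kHz, 12.6 kHz, 15.2 kHz} → 4.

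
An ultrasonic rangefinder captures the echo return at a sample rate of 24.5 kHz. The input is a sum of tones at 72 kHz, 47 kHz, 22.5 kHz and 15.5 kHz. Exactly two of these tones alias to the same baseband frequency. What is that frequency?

2 kHz

fs/2 = 12.25 kHz.
72 kHz mod fs = 23 kHz.
23 kHz > fs/2 = 12.25 kHz, folds to fs − 23 kHz = 1.5 kHz.
47 kHz mod fs = 22.5 kHz.
22.5 kHz > fs/2 = 12.25 kHz, folds to fs − 22.5 kHz = 2 kHz.
22.5 kHz > fs/2 = 12.25 kHz, folds to fs − 22.5 kHz = 2 kHz.
15.5 kHz > fs/2 = 12.25 kHz, folds to fs − 15.5 kHz = 9 kHz.
22.5 kHz and 47 kHz both map to 2 kHz.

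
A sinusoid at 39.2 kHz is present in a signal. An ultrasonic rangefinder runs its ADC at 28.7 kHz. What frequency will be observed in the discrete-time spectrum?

39.2 kHz mod fs = 10.5 kHz.
10.5 kHz ≤ fs/2 = 14.35 kHz, appears at 10.5 kHz.

10.5 kHz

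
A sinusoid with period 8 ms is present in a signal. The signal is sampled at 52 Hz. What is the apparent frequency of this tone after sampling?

T = 8 ms → f = 1/T = 125 Hz.
125 Hz mod fs = 21 Hz.
21 Hz ≤ fs/2 = 26 Hz, appears at 21 Hz.

21 Hz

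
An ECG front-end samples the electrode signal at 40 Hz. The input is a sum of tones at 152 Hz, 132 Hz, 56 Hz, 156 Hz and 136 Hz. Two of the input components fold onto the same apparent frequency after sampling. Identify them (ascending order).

fs/2 = 20 Hz.
152 Hz mod fs = 32 Hz.
32 Hz > fs/2 = 20 Hz, folds to fs − 32 Hz = 8 Hz.
132 Hz mod fs = 12 Hz.
12 Hz ≤ fs/2 = 20 Hz, appears at 12 Hz.
56 Hz mod fs = 16 Hz.
16 Hz ≤ fs/2 = 20 Hz, appears at 16 Hz.
156 Hz mod fs = 36 Hz.
36 Hz > fs/2 = 20 Hz, folds to fs − 36 Hz = 4 Hz.
136 Hz mod fs = 16 Hz.
16 Hz ≤ fs/2 = 20 Hz, appears at 16 Hz.
56 Hz and 136 Hz both map to 16 Hz.

56 Hz, 136 Hz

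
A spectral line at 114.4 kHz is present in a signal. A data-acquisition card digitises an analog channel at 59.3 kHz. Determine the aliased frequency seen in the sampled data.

4.2 kHz

114.4 kHz mod fs = 55.1 kHz.
55.1 kHz > fs/2 = 29.65 kHz, folds to fs − 55.1 kHz = 4.2 kHz.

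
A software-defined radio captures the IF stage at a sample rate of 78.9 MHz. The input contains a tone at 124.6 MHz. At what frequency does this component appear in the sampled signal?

124.6 MHz mod fs = 45.7 MHz.
45.7 MHz > fs/2 = 39.45 MHz, folds to fs − 45.7 MHz = 33.2 MHz.

33.2 MHz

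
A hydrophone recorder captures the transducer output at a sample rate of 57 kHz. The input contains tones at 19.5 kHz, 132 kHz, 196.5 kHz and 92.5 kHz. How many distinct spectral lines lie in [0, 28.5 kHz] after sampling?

fs/2 = 28.5 kHz.
19.5 kHz ≤ fs/2 = 28.5 kHz, passes unchanged.
132 kHz mod fs = 18 kHz.
18 kHz ≤ fs/2 = 28.5 kHz, appears at 18 kHz.
196.5 kHz mod fs = 25.5 kHz.
25.5 kHz ≤ fs/2 = 28.5 kHz, appears at 25.5 kHz.
92.5 kHz mod fs = 35.5 kHz.
35.5 kHz > fs/2 = 28.5 kHz, folds to fs − 35.5 kHz = 21.5 kHz.
Distinct values: {18 kHz, 19.5 kHz, 21.5 kHz, 25.5 kHz} → 4.

4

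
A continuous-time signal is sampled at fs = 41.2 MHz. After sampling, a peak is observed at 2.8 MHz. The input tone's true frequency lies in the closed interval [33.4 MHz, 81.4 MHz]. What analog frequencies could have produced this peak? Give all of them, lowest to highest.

Frequencies that alias to 2.8 MHz are k·fs ± 2.8 MHz for integer k ≥ 0.
k=0: 2.8 MHz.
k=1: 38.4 MHz, 44 MHz.
k=2: 79.6 MHz, 85.2 MHz.
k=3: 120.8 MHz, 126.4 MHz.
Within [33.4 MHz, 81.4 MHz]: 38.4 MHz, 44 MHz, 79.6 MHz.

38.4 MHz, 44 MHz, 79.6 MHz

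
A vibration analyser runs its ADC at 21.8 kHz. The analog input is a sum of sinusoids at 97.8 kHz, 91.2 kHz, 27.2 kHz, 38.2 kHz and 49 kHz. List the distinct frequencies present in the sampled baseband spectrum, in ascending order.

4 kHz, 5.4 kHz, 10.6 kHz

fs/2 = 10.9 kHz.
97.8 kHz mod fs = 10.6 kHz.
10.6 kHz ≤ fs/2 = 10.9 kHz, appears at 10.6 kHz.
91.2 kHz mod fs = 4 kHz.
4 kHz ≤ fs/2 = 10.9 kHz, appears at 4 kHz.
27.2 kHz mod fs = 5.4 kHz.
5.4 kHz ≤ fs/2 = 10.9 kHz, appears at 5.4 kHz.
38.2 kHz mod fs = 16.4 kHz.
16.4 kHz > fs/2 = 10.9 kHz, folds to fs − 16.4 kHz = 5.4 kHz.
49 kHz mod fs = 5.4 kHz.
5.4 kHz ≤ fs/2 = 10.9 kHz, appears at 5.4 kHz.
Distinct values: {4 kHz, 5.4 kHz, 10.6 kHz}.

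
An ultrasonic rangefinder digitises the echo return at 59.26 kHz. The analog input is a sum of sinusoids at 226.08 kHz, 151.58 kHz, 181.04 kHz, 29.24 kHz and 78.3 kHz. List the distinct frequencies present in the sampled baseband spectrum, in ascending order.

3.26 kHz, 10.96 kHz, 19.04 kHz, 26.2 kHz, 29.24 kHz

fs/2 = 29.63 kHz.
226.08 kHz mod fs = 48.3 kHz.
48.3 kHz > fs/2 = 29.63 kHz, folds to fs − 48.3 kHz = 10.96 kHz.
151.58 kHz mod fs = 33.06 kHz.
33.06 kHz > fs/2 = 29.63 kHz, folds to fs − 33.06 kHz = 26.2 kHz.
181.04 kHz mod fs = 3.26 kHz.
3.26 kHz ≤ fs/2 = 29.63 kHz, appears at 3.26 kHz.
29.24 kHz ≤ fs/2 = 29.63 kHz, passes unchanged.
78.3 kHz mod fs = 19.04 kHz.
19.04 kHz ≤ fs/2 = 29.63 kHz, appears at 19.04 kHz.
Distinct values: {3.26 kHz, 10.96 kHz, 19.04 kHz, 26.2 kHz, 29.24 kHz}.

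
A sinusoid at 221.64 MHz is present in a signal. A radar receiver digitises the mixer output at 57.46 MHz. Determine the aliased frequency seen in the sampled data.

221.64 MHz mod fs = 49.26 MHz.
49.26 MHz > fs/2 = 28.73 MHz, folds to fs − 49.26 MHz = 8.2 MHz.

8.2 MHz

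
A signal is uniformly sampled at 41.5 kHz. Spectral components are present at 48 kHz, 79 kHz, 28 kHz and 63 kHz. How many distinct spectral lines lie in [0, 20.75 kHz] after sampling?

fs/2 = 20.75 kHz.
48 kHz mod fs = 6.5 kHz.
6.5 kHz ≤ fs/2 = 20.75 kHz, appears at 6.5 kHz.
79 kHz mod fs = 37.5 kHz.
37.5 kHz > fs/2 = 20.75 kHz, folds to fs − 37.5 kHz = 4 kHz.
28 kHz > fs/2 = 20.75 kHz, folds to fs − 28 kHz = 13.5 kHz.
63 kHz mod fs = 21.5 kHz.
21.5 kHz > fs/2 = 20.75 kHz, folds to fs − 21.5 kHz = 20 kHz.
Distinct values: {4 kHz, 6.5 kHz, 13.5 kHz, 20 kHz} → 4.

4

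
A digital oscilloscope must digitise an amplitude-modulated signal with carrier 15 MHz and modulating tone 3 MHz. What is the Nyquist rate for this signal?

36 MHz

AM sidebands sit at fc ± fm = 12 MHz and 18 MHz.
Highest-frequency component: 18 MHz.
Nyquist rate = 2 × 18 MHz = 36 MHz.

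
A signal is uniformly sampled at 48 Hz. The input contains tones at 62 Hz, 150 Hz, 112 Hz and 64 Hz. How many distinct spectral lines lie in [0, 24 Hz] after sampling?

3

fs/2 = 24 Hz.
62 Hz mod fs = 14 Hz.
14 Hz ≤ fs/2 = 24 Hz, appears at 14 Hz.
150 Hz mod fs = 6 Hz.
6 Hz ≤ fs/2 = 24 Hz, appears at 6 Hz.
112 Hz mod fs = 16 Hz.
16 Hz ≤ fs/2 = 24 Hz, appears at 16 Hz.
64 Hz mod fs = 16 Hz.
16 Hz ≤ fs/2 = 24 Hz, appears at 16 Hz.
Distinct values: {6 Hz, 14 Hz, 16 Hz} → 3.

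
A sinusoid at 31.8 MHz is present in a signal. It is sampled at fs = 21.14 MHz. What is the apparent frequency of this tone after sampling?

10.48 MHz

31.8 MHz mod fs = 10.66 MHz.
10.66 MHz > fs/2 = 10.57 MHz, folds to fs − 10.66 MHz = 10.48 MHz.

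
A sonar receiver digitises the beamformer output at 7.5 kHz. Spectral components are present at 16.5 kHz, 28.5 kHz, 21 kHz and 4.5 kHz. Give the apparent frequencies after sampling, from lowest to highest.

1.5 kHz, 3 kHz

fs/2 = 3.75 kHz.
16.5 kHz mod fs = 1.5 kHz.
1.5 kHz ≤ fs/2 = 3.75 kHz, appears at 1.5 kHz.
28.5 kHz mod fs = 6 kHz.
6 kHz > fs/2 = 3.75 kHz, folds to fs − 6 kHz = 1.5 kHz.
21 kHz mod fs = 6 kHz.
6 kHz > fs/2 = 3.75 kHz, folds to fs − 6 kHz = 1.5 kHz.
4.5 kHz > fs/2 = 3.75 kHz, folds to fs − 4.5 kHz = 3 kHz.
Distinct values: {1.5 kHz, 3 kHz}.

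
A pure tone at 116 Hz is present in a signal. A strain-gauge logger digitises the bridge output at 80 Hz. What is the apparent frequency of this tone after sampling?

116 Hz mod fs = 36 Hz.
36 Hz ≤ fs/2 = 40 Hz, appears at 36 Hz.

36 Hz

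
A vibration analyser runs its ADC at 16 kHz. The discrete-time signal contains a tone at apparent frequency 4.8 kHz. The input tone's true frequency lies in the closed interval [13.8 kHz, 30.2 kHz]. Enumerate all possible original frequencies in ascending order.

Frequencies that alias to 4.8 kHz are k·fs ± 4.8 kHz for integer k ≥ 0.
k=0: 4.8 kHz.
k=1: 11.2 kHz, 20.8 kHz.
k=2: 27.2 kHz, 36.8 kHz.
k=3: 43.2 kHz, 52.8 kHz.
Within [13.8 kHz, 30.2 kHz]: 20.8 kHz, 27.2 kHz.

20.8 kHz, 27.2 kHz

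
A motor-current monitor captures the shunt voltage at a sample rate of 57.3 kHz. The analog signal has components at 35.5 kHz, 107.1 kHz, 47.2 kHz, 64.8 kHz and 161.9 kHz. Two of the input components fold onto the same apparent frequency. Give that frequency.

7.5 kHz

fs/2 = 28.65 kHz.
35.5 kHz > fs/2 = 28.65 kHz, folds to fs − 35.5 kHz = 21.8 kHz.
107.1 kHz mod fs = 49.8 kHz.
49.8 kHz > fs/2 = 28.65 kHz, folds to fs − 49.8 kHz = 7.5 kHz.
47.2 kHz > fs/2 = 28.65 kHz, folds to fs − 47.2 kHz = 10.1 kHz.
64.8 kHz mod fs = 7.5 kHz.
7.5 kHz ≤ fs/2 = 28.65 kHz, appears at 7.5 kHz.
161.9 kHz mod fs = 47.3 kHz.
47.3 kHz > fs/2 = 28.65 kHz, folds to fs − 47.3 kHz = 10 kHz.
64.8 kHz and 107.1 kHz both map to 7.5 kHz.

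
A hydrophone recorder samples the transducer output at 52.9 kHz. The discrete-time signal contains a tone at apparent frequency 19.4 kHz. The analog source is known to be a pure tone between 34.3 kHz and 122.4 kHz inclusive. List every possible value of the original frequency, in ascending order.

Frequencies that alias to 19.4 kHz are k·fs ± 19.4 kHz for integer k ≥ 0.
k=0: 19.4 kHz.
k=1: 33.5 kHz, 72.3 kHz.
k=2: 86.4 kHz, 125.2 kHz.
k=3: 139.3 kHz, 178.1 kHz.
Within [34.3 kHz, 122.4 kHz]: 72.3 kHz, 86.4 kHz.

72.3 kHz, 86.4 kHz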